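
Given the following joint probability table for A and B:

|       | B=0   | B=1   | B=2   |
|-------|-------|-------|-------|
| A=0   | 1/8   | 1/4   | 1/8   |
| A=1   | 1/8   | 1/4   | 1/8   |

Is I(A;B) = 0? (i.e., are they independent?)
Marginal P(A) (row sums):
  P(A=0) = 1/8 + 1/4 + 1/8 = 1/2
  P(A=1) = 1/8 + 1/4 + 1/8 = 1/2
Marginal P(B) (column sums):
  P(B=0) = 1/8 + 1/8 = 1/4
  P(B=1) = 1/4 + 1/4 = 1/2
  P(B=2) = 1/8 + 1/8 = 1/4

A and B are independent iff P(A=i,B=j) = P(A=i)·P(B=j) for every cell.
  P(A=0)·P(B=0) = 1/2 × 1/4 = 1/8 = P(A=0,B=0) ✓
  P(A=0)·P(B=1) = 1/2 × 1/2 = 1/4 = P(A=0,B=1) ✓
  P(A=0)·P(B=2) = 1/2 × 1/4 = 1/8 = P(A=0,B=2) ✓
  P(A=1)·P(B=0) = 1/2 × 1/4 = 1/8 = P(A=1,B=0) ✓
  P(A=1)·P(B=1) = 1/2 × 1/2 = 1/4 = P(A=1,B=1) ✓
  P(A=1)·P(B=2) = 1/2 × 1/4 = 1/8 = P(A=1,B=2) ✓

Yes, A and B are independent: every cell factors, so I(A;B) = 0 bits.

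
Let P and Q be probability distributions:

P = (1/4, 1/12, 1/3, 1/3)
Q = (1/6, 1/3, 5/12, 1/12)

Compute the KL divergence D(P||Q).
D(P||Q) = Σ P(i) log₂(P(i)/Q(i))
  i=0: (1/4) × log₂((1/4)/(1/6)) = (1/4) × log₂(3/2) = 0.1462
  i=1: (1/12) × log₂((1/12)/(1/3)) = (1/12) × log₂(1/4) = -0.1667
  i=2: (1/3) × log₂((1/3)/(5/12)) = (1/3) × log₂(4/5) = -0.1073
  i=3: (1/3) × log₂((1/3)/(1/12)) = (1/3) × log₂(4) = 0.6667
D(P||Q) = 0.1462 - 0.1667 - 0.1073 + 0.6667
  = 0.5389 bits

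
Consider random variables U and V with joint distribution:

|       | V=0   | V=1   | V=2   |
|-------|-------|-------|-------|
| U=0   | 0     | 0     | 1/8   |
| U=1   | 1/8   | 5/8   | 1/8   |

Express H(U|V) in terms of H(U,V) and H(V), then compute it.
H(U|V) = H(U,V) - H(V)

Marginal P(V) (column sums):
  P(V=0) = 0 + 1/8 = 1/8
  P(V=1) = 0 + 5/8 = 5/8
  P(V=2) = 1/8 + 1/8 = 1/4

H(U,V) = -[(1/8)·log₂(1/8) + (1/8)·log₂(1/8) + (5/8)·log₂(5/8) + (1/8)·log₂(1/8)]
  = 0.3750 + 0.3750 + 0.4238 + 0.3750
  = 1.5488 bits
H(V) = -[(1/8)·log₂(1/8) + (5/8)·log₂(5/8) + (1/4)·log₂(1/4)]
  = 0.3750 + 0.4238 + 0.5000
  = 1.2988 bits

H(U|V) = 1.5488 - 1.2988 = 0.2500 bits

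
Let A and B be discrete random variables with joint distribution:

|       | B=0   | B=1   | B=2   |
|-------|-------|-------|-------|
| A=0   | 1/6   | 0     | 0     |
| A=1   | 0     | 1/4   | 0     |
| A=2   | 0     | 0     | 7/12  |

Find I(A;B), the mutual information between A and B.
Marginal P(A) (row sums):
  P(A=0) = 1/6 + 0 + 0 = 1/6
  P(A=1) = 0 + 1/4 + 0 = 1/4
  P(A=2) = 0 + 0 + 7/12 = 7/12
Marginal P(B) (column sums):
  P(B=0) = 1/6 + 0 + 0 = 1/6
  P(B=1) = 0 + 1/4 + 0 = 1/4
  P(B=2) = 0 + 0 + 7/12 = 7/12

H(A) = -[(1/6)·log₂(1/6) + (1/4)·log₂(1/4) + (7/12)·log₂(7/12)]
  = 0.4308 + 0.5000 + 0.4536
  = 1.3844 bits
H(B) = -[(1/6)·log₂(1/6) + (1/4)·log₂(1/4) + (7/12)·log₂(7/12)]
  = 0.4308 + 0.5000 + 0.4536
  = 1.3844 bits
H(A,B) = -[(1/6)·log₂(1/6) + (1/4)·log₂(1/4) + (7/12)·log₂(7/12)]
  = 0.4308 + 0.5000 + 0.4536
  = 1.3844 bits

I(A;B) = H(A) + H(B) - H(A,B)
  = 1.3844 + 1.3844 - 1.3844
  = 1.3844 bits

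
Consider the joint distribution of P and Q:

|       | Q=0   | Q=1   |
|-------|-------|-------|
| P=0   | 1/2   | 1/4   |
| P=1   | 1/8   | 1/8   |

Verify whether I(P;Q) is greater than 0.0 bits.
Marginal P(P) (row sums):
  P(P=0) = 1/2 + 1/4 = 3/4
  P(P=1) = 1/8 + 1/8 = 1/4
Marginal P(Q) (column sums):
  P(Q=0) = 1/2 + 1/8 = 5/8
  P(Q=1) = 1/4 + 1/8 = 3/8

H(P) = -[(3/4)·log₂(3/4) + (1/4)·log₂(1/4)]
  = 0.3113 + 0.5000
  = 0.8113 bits
H(Q) = -[(5/8)·log₂(5/8) + (3/8)·log₂(3/8)]
  = 0.4238 + 0.5306
  = 0.9544 bits
H(P,Q) = -[(1/2)·log₂(1/2) + (1/4)·log₂(1/4) + (1/8)·log₂(1/8) + (1/8)·log₂(1/8)]
  = 0.5000 + 0.5000 + 0.3750 + 0.3750
  = 1.7500 bits

I(P;Q) = H(P) + H(Q) - H(P,Q)
  = 0.8113 + 0.9544 - 1.7500
  = 0.0157 bits

Yes. I(P;Q) = 0.0157 bits, which is > 0.0 bits.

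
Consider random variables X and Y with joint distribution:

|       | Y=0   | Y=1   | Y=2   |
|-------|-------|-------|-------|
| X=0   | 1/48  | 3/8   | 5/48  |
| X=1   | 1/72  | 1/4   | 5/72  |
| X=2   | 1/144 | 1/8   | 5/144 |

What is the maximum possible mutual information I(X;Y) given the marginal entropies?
The upper bound on mutual information is I(X;Y) ≤ min(H(X), H(Y)).

Marginal P(X) (row sums):
  P(X=0) = 1/48 + 3/8 + 5/48 = 1/2
  P(X=1) = 1/72 + 1/4 + 5/72 = 1/3
  P(X=2) = 1/144 + 1/8 + 5/144 = 1/6
Marginal P(Y) (column sums):
  P(Y=0) = 1/48 + 1/72 + 1/144 = 1/24
  P(Y=1) = 3/8 + 1/4 + 1/8 = 3/4
  P(Y=2) = 5/48 + 5/72 + 5/144 = 5/24

H(X) = -[(1/2)·log₂(1/2) + (1/3)·log₂(1/3) + (1/6)·log₂(1/6)]
  = 0.5000 + 0.5283 + 0.4308
  = 1.4591 bits
H(Y) = -[(1/24)·log₂(1/24) + (3/4)·log₂(3/4) + (5/24)·log₂(5/24)]
  = 0.1910 + 0.3113 + 0.4715
  = 0.9738 bits

Maximum possible I(X;Y) = min(1.4591, 0.9738) = 0.9738 bits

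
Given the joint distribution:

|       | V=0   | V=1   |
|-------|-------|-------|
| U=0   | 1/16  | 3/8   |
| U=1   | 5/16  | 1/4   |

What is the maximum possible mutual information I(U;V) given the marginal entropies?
The upper bound on mutual information is I(U;V) ≤ min(H(U), H(V)).

Marginal P(U) (row sums):
  P(U=0) = 1/16 + 3/8 = 7/16
  P(U=1) = 5/16 + 1/4 = 9/16
Marginal P(V) (column sums):
  P(V=0) = 1/16 + 5/16 = 3/8
  P(V=1) = 3/8 + 1/4 = 5/8

H(U) = -[(7/16)·log₂(7/16) + (9/16)·log₂(9/16)]
  = 0.5218 + 0.4669
  = 0.9887 bits
H(V) = -[(3/8)·log₂(3/8) + (5/8)·log₂(5/8)]
  = 0.5306 + 0.4238
  = 0.9544 bits

Maximum possible I(U;V) = min(0.9887, 0.9544) = 0.9544 bits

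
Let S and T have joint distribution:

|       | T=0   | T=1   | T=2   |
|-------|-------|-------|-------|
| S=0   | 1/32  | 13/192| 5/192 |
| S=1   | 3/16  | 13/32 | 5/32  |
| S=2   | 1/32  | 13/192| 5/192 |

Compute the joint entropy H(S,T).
H(S,T) = -Σ P(S,T) log₂ P(S,T), summed over the non-zero cells:
H(S,T) = -[(1/32)·log₂(1/32) + (13/192)·log₂(13/192) + (5/192)·log₂(5/192) + (3/16)·log₂(3/16) + (13/32)·log₂(13/32) + (5/32)·log₂(5/32) + (1/32)·log₂(1/32) + (13/192)·log₂(13/192) + (5/192)·log₂(5/192)]
  = 0.1563 + 0.2630 + 0.1371 + 0.4528 + 0.5279 + 0.4184 + 0.1563 + 0.2630 + 0.1371
  = 2.5119 bits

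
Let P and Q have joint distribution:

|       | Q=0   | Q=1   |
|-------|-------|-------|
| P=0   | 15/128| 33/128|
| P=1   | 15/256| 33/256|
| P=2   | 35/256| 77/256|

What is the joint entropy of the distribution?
H(P,Q) = -Σ P(P,Q) log₂ P(P,Q), summed over the non-zero cells:
H(P,Q) = -[(15/128)·log₂(15/128) + (33/128)·log₂(33/128) + (15/256)·log₂(15/256) + (33/256)·log₂(33/256) + (35/256)·log₂(35/256) + (77/256)·log₂(77/256)]
  = 0.3625 + 0.5042 + 0.2398 + 0.3810 + 0.3925 + 0.5213
  = 2.4013 bits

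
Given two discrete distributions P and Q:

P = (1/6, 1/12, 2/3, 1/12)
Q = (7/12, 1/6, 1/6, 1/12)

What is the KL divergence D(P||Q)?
D(P||Q) = Σ P(i) log₂(P(i)/Q(i))
  i=0: (1/6) × log₂((1/6)/(7/12)) = (1/6) × log₂(2/7) = -0.3012
  i=1: (1/12) × log₂((1/12)/(1/6)) = (1/12) × log₂(1/2) = -0.0833
  i=2: (2/3) × log₂((2/3)/(1/6)) = (2/3) × log₂(4) = 1.3333
  i=3: (1/12) × log₂((1/12)/(1/12)) = (1/12) × log₂(1) = 0.0000
D(P||Q) = -0.3012 - 0.0833 + 1.3333 + 0.0000
  = 0.9488 bits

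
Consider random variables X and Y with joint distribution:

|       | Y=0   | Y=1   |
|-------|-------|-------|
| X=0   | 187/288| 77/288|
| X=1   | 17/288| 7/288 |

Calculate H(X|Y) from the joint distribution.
Marginal P(Y) (column sums):
  P(Y=0) = 187/288 + 17/288 = 17/24
  P(Y=1) = 77/288 + 7/288 = 7/24

H(X|Y) = -Σ P(X,Y)·log₂ P(X|Y), where P(X|Y) = P(X,Y) / P(Y)
  (X=0,Y=0): P(X|Y) = (187/288)/(17/24) = 11/12;  -(187/288)·log₂(11/12) = 0.0815
  (X=0,Y=1): P(X|Y) = (77/288)/(7/24) = 11/12;  -(77/288)·log₂(11/12) = 0.0336
  (X=1,Y=0): P(X|Y) = (17/288)/(17/24) = 1/12;  -(17/288)·log₂(1/12) = 0.2116
  (X=1,Y=1): P(X|Y) = (7/288)/(7/24) = 1/12;  -(7/288)·log₂(1/12) = 0.0871
H(X|Y) = 0.0815 + 0.0336 + 0.2116 + 0.0871
  = 0.4138 bits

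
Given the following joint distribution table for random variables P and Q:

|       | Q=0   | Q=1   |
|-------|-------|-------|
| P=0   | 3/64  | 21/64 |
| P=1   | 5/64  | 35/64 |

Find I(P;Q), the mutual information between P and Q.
Marginal P(P) (row sums):
  P(P=0) = 3/64 + 21/64 = 3/8
  P(P=1) = 5/64 + 35/64 = 5/8
Marginal P(Q) (column sums):
  P(Q=0) = 3/64 + 5/64 = 1/8
  P(Q=1) = 21/64 + 35/64 = 7/8

H(P) = -[(3/8)·log₂(3/8) + (5/8)·log₂(5/8)]
  = 0.5306 + 0.4238
  = 0.9544 bits
H(Q) = -[(1/8)·log₂(1/8) + (7/8)·log₂(7/8)]
  = 0.3750 + 0.1686
  = 0.5436 bits
H(P,Q) = -[(3/64)·log₂(3/64) + (21/64)·log₂(21/64) + (5/64)·log₂(5/64) + (35/64)·log₂(35/64)]
  = 0.2070 + 0.5275 + 0.2873 + 0.4762
  = 1.4980 bits

I(P;Q) = H(P) + H(Q) - H(P,Q)
  = 0.9544 + 0.5436 - 1.4980
  = 0.0000 bits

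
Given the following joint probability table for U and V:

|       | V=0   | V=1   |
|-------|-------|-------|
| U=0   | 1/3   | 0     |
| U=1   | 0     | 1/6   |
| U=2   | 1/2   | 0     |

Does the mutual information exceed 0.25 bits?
Marginal P(U) (row sums):
  P(U=0) = 1/3 + 0 = 1/3
  P(U=1) = 0 + 1/6 = 1/6
  P(U=2) = 1/2 + 0 = 1/2
Marginal P(V) (column sums):
  P(V=0) = 1/3 + 0 + 1/2 = 5/6
  P(V=1) = 0 + 1/6 + 0 = 1/6

H(U) = -[(1/3)·log₂(1/3) + (1/6)·log₂(1/6) + (1/2)·log₂(1/2)]
  = 0.5283 + 0.4308 + 0.5000
  = 1.4591 bits
H(V) = -[(5/6)·log₂(5/6) + (1/6)·log₂(1/6)]
  = 0.2192 + 0.4308
  = 0.6500 bits
H(U,V) = -[(1/3)·log₂(1/3) + (1/6)·log₂(1/6) + (1/2)·log₂(1/2)]
  = 0.5283 + 0.4308 + 0.5000
  = 1.4591 bits

I(U;V) = H(U) + H(V) - H(U,V)
  = 1.4591 + 0.6500 - 1.4591
  = 0.6500 bits

Yes. I(U;V) = 0.6500 bits, which is > 0.25 bits.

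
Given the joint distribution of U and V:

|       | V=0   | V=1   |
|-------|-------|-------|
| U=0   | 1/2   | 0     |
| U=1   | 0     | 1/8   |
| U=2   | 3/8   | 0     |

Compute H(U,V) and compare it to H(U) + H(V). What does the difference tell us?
Marginal P(U) (row sums):
  P(U=0) = 1/2 + 0 = 1/2
  P(U=1) = 0 + 1/8 = 1/8
  P(U=2) = 3/8 + 0 = 3/8
Marginal P(V) (column sums):
  P(V=0) = 1/2 + 0 + 3/8 = 7/8
  P(V=1) = 0 + 1/8 + 0 = 1/8

H(U,V) = -[(1/2)·log₂(1/2) + (1/8)·log₂(1/8) + (3/8)·log₂(3/8)]
  = 0.5000 + 0.3750 + 0.5306
  = 1.4056 bits
H(U) = -[(1/2)·log₂(1/2) + (1/8)·log₂(1/8) + (3/8)·log₂(3/8)]
  = 0.5000 + 0.3750 + 0.5306
  = 1.4056 bits
H(V) = -[(7/8)·log₂(7/8) + (1/8)·log₂(1/8)]
  = 0.1686 + 0.3750
  = 0.5436 bits

H(U) + H(V) = 1.4056 + 0.5436 = 1.9492 bits
Difference: H(U) + H(V) - H(U,V) = 1.9492 - 1.4056 = 0.5436 bits = I(U;V)

The difference is the mutual information; it is positive here, so U and V are dependent (knowing one reduces uncertainty about the other by 0.5436 bits).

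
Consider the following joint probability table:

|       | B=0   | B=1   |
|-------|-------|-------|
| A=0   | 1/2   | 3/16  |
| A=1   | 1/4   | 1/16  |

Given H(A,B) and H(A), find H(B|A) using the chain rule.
From the chain rule: H(A,B) = H(A) + H(B|A)
Therefore: H(B|A) = H(A,B) - H(A)

H(A,B) = -[(1/2)·log₂(1/2) + (3/16)·log₂(3/16) + (1/4)·log₂(1/4) + (1/16)·log₂(1/16)]
  = 0.5000 + 0.4528 + 0.5000 + 0.2500
  = 1.7028 bits
Marginal P(A) (row sums):
  P(A=0) = 1/2 + 3/16 = 11/16
  P(A=1) = 1/4 + 1/16 = 5/16
H(A) = -[(11/16)·log₂(11/16) + (5/16)·log₂(5/16)]
  = 0.3716 + 0.5244
  = 0.8960 bits

H(B|A) = 1.7028 - 0.8960 = 0.8068 bits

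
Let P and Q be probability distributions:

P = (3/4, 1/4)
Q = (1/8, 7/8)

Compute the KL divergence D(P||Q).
D(P||Q) = Σ P(i) log₂(P(i)/Q(i))
  i=0: (3/4) × log₂((3/4)/(1/8)) = (3/4) × log₂(6) = 1.9387
  i=1: (1/4) × log₂((1/4)/(7/8)) = (1/4) × log₂(2/7) = -0.4518
D(P||Q) = 1.9387 - 0.4518
  = 1.4869 bits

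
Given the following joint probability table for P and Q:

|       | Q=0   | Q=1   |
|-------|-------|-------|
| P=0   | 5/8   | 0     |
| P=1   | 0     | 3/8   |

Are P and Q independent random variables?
Marginal P(P) (row sums):
  P(P=0) = 5/8 + 0 = 5/8
  P(P=1) = 0 + 3/8 = 3/8
Marginal P(Q) (column sums):
  P(Q=0) = 5/8 + 0 = 5/8
  P(Q=1) = 0 + 3/8 = 3/8

P and Q are independent iff P(P=i,Q=j) = P(P=i)·P(Q=j) for every cell.
  P(P=0)·P(Q=0) = 5/8 × 5/8 = 25/64, but P(P=0,Q=0) = 5/8 ✗

No, P and Q are not independent. Quantitatively, I(P;Q) > 0:

H(P) = -[(5/8)·log₂(5/8) + (3/8)·log₂(3/8)]
  = 0.4238 + 0.5306
  = 0.9544 bits
H(Q) = -[(5/8)·log₂(5/8) + (3/8)·log₂(3/8)]
  = 0.4238 + 0.5306
  = 0.9544 bits
H(P,Q) = -[(5/8)·log₂(5/8) + (3/8)·log₂(3/8)]
  = 0.4238 + 0.5306
  = 0.9544 bits
I(P;Q) = H(P) + H(Q) - H(P,Q) = 0.9544 + 0.9544 - 0.9544 = 0.9544 bits > 0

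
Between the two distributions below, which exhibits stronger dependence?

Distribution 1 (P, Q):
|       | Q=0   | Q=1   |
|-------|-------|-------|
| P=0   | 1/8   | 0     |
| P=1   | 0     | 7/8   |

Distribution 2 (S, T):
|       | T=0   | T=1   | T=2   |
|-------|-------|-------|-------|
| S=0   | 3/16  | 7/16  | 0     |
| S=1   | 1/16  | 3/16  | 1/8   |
Distribution 1 (P, Q):
Marginal P(P) (row sums):
  P(P=0) = 1/8 + 0 = 1/8
  P(P=1) = 0 + 7/8 = 7/8
Marginal P(Q) (column sums):
  P(Q=0) = 1/8 + 0 = 1/8
  P(Q=1) = 0 + 7/8 = 7/8

H(P) = -[(1/8)·log₂(1/8) + (7/8)·log₂(7/8)]
  = 0.3750 + 0.1686
  = 0.5436 bits
H(Q) = -[(1/8)·log₂(1/8) + (7/8)·log₂(7/8)]
  = 0.3750 + 0.1686
  = 0.5436 bits
H(P,Q) = -[(1/8)·log₂(1/8) + (7/8)·log₂(7/8)]
  = 0.3750 + 0.1686
  = 0.5436 bits

I(P;Q) = H(P) + H(Q) - H(P,Q)
  = 0.5436 + 0.5436 - 0.5436
  = 0.5436 bits

Distribution 2 (S, T):
Marginal P(S) (row sums):
  P(S=0) = 3/16 + 7/16 + 0 = 5/8
  P(S=1) = 1/16 + 3/16 + 1/8 = 3/8
Marginal P(T) (column sums):
  P(T=0) = 3/16 + 1/16 = 1/4
  P(T=1) = 7/16 + 3/16 = 5/8
  P(T=2) = 0 + 1/8 = 1/8

H(S) = -[(5/8)·log₂(5/8) + (3/8)·log₂(3/8)]
  = 0.4238 + 0.5306
  = 0.9544 bits
H(T) = -[(1/4)·log₂(1/4) + (5/8)·log₂(5/8) + (1/8)·log₂(1/8)]
  = 0.5000 + 0.4238 + 0.3750
  = 1.2988 bits
H(S,T) = -[(3/16)·log₂(3/16) + (7/16)·log₂(7/16) + (1/16)·log₂(1/16) + (3/16)·log₂(3/16) + (1/8)·log₂(1/8)]
  = 0.4528 + 0.5218 + 0.2500 + 0.4528 + 0.3750
  = 2.0524 bits

I(S;T) = H(S) + H(T) - H(S,T)
  = 0.9544 + 1.2988 - 2.0524
  = 0.2008 bits

I(P;Q) = 0.5436 bits > I(S;T) = 0.2008 bits, so (P, Q) has the higher mutual information (stronger dependence).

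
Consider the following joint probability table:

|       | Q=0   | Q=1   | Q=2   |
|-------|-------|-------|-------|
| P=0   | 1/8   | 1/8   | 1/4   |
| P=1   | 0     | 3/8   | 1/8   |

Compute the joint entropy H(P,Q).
H(P,Q) = -Σ P(P,Q) log₂ P(P,Q), summed over the non-zero cells:
H(P,Q) = -[(1/8)·log₂(1/8) + (1/8)·log₂(1/8) + (1/4)·log₂(1/4) + (3/8)·log₂(3/8) + (1/8)·log₂(1/8)]
  = 0.3750 + 0.3750 + 0.5000 + 0.5306 + 0.3750
  = 2.1556 bits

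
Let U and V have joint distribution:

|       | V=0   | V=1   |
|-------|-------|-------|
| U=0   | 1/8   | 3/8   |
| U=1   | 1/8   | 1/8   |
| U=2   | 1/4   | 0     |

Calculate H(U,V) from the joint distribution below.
H(U,V) = -Σ P(U,V) log₂ P(U,V), summed over the non-zero cells:
H(U,V) = -[(1/8)·log₂(1/8) + (3/8)·log₂(3/8) + (1/8)·log₂(1/8) + (1/8)·log₂(1/8) + (1/4)·log₂(1/4)]
  = 0.3750 + 0.5306 + 0.3750 + 0.3750 + 0.5000
  = 2.1556 bits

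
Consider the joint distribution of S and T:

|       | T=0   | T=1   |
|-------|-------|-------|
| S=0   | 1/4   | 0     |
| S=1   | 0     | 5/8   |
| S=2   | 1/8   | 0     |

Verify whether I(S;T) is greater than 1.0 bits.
Marginal P(S) (row sums):
  P(S=0) = 1/4 + 0 = 1/4
  P(S=1) = 0 + 5/8 = 5/8
  P(S=2) = 1/8 + 0 = 1/8
Marginal P(T) (column sums):
  P(T=0) = 1/4 + 0 + 1/8 = 3/8
  P(T=1) = 0 + 5/8 + 0 = 5/8

H(S) = -[(1/4)·log₂(1/4) + (5/8)·log₂(5/8) + (1/8)·log₂(1/8)]
  = 0.5000 + 0.4238 + 0.3750
  = 1.2988 bits
H(T) = -[(3/8)·log₂(3/8) + (5/8)·log₂(5/8)]
  = 0.5306 + 0.4238
  = 0.9544 bits
H(S,T) = -[(1/4)·log₂(1/4) + (5/8)·log₂(5/8) + (1/8)·log₂(1/8)]
  = 0.5000 + 0.4238 + 0.3750
  = 1.2988 bits

I(S;T) = H(S) + H(T) - H(S,T)
  = 1.2988 + 0.9544 - 1.2988
  = 0.9544 bits

No. I(S;T) = 0.9544 bits, which is ≤ 1.0 bits.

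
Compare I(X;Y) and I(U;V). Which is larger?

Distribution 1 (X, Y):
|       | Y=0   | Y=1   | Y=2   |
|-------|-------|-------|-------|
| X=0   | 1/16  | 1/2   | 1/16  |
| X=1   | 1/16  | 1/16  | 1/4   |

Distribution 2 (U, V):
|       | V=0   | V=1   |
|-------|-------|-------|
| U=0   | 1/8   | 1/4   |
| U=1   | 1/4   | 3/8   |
Distribution 1 (X, Y):
Marginal P(X) (row sums):
  P(X=0) = 1/16 + 1/2 + 1/16 = 5/8
  P(X=1) = 1/16 + 1/16 + 1/4 = 3/8
Marginal P(Y) (column sums):
  P(Y=0) = 1/16 + 1/16 = 1/8
  P(Y=1) = 1/2 + 1/16 = 9/16
  P(Y=2) = 1/16 + 1/4 = 5/16

H(X) = -[(5/8)·log₂(5/8) + (3/8)·log₂(3/8)]
  = 0.4238 + 0.5306
  = 0.9544 bits
H(Y) = -[(1/8)·log₂(1/8) + (9/16)·log₂(9/16) + (5/16)·log₂(5/16)]
  = 0.3750 + 0.4669 + 0.5244
  = 1.3663 bits
H(X,Y) = -[(1/16)·log₂(1/16) + (1/2)·log₂(1/2) + (1/16)·log₂(1/16) + (1/16)·log₂(1/16) + (1/16)·log₂(1/16) + (1/4)·log₂(1/4)]
  = 0.2500 + 0.5000 + 0.2500 + 0.2500 + 0.2500 + 0.5000
  = 2.0000 bits

I(X;Y) = H(X) + H(Y) - H(X,Y)
  = 0.9544 + 1.3663 - 2.0000
  = 0.3207 bits

Distribution 2 (U, V):
Marginal P(U) (row sums):
  P(U=0) = 1/8 + 1/4 = 3/8
  P(U=1) = 1/4 + 3/8 = 5/8
Marginal P(V) (column sums):
  P(V=0) = 1/8 + 1/4 = 3/8
  P(V=1) = 1/4 + 3/8 = 5/8

H(U) = -[(3/8)·log₂(3/8) + (5/8)·log₂(5/8)]
  = 0.5306 + 0.4238
  = 0.9544 bits
H(V) = -[(3/8)·log₂(3/8) + (5/8)·log₂(5/8)]
  = 0.5306 + 0.4238
  = 0.9544 bits
H(U,V) = -[(1/8)·log₂(1/8) + (1/4)·log₂(1/4) + (1/4)·log₂(1/4) + (3/8)·log₂(3/8)]
  = 0.3750 + 0.5000 + 0.5000 + 0.5306
  = 1.9056 bits

I(U;V) = H(U) + H(V) - H(U,V)
  = 0.9544 + 0.9544 - 1.9056
  = 0.0032 bits

I(X;Y) = 0.3207 bits > I(U;V) = 0.0032 bits, so (X, Y) has the higher mutual information (stronger dependence).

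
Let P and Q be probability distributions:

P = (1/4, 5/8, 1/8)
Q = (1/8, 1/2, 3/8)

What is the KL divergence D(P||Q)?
D(P||Q) = Σ P(i) log₂(P(i)/Q(i))
  i=0: (1/4) × log₂((1/4)/(1/8)) = (1/4) × log₂(2) = 0.2500
  i=1: (5/8) × log₂((5/8)/(1/2)) = (5/8) × log₂(5/4) = 0.2012
  i=2: (1/8) × log₂((1/8)/(3/8)) = (1/8) × log₂(1/3) = -0.1981
D(P||Q) = 0.2500 + 0.2012 - 0.1981
  = 0.2531 bits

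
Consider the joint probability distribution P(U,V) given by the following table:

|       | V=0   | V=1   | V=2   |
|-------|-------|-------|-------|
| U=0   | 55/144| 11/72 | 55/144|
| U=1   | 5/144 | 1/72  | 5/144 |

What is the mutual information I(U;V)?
Marginal P(U) (row sums):
  P(U=0) = 55/144 + 11/72 + 55/144 = 11/12
  P(U=1) = 5/144 + 1/72 + 5/144 = 1/12
Marginal P(V) (column sums):
  P(V=0) = 55/144 + 5/144 = 5/12
  P(V=1) = 11/72 + 1/72 = 1/6
  P(V=2) = 55/144 + 5/144 = 5/12

H(U) = -[(11/12)·log₂(11/12) + (1/12)·log₂(1/12)]
  = 0.1151 + 0.2987
  = 0.4138 bits
H(V) = -[(5/12)·log₂(5/12) + (1/6)·log₂(1/6) + (5/12)·log₂(5/12)]
  = 0.5263 + 0.4308 + 0.5263
  = 1.4834 bits
H(U,V) = -[(55/144)·log₂(55/144) + (11/72)·log₂(11/72) + (55/144)·log₂(55/144) + (5/144)·log₂(5/144) + (1/72)·log₂(1/72) + (5/144)·log₂(5/144)]
  = 0.5304 + 0.4141 + 0.5304 + 0.1683 + 0.0857 + 0.1683
  = 1.8972 bits

I(U;V) = H(U) + H(V) - H(U,V)
  = 0.4138 + 1.4834 - 1.8972
  = 0.0000 bits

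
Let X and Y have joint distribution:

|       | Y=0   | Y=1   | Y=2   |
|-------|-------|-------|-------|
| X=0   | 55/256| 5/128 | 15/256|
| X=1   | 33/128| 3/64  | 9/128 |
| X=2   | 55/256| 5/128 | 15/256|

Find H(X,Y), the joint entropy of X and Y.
H(X,Y) = -Σ P(X,Y) log₂ P(X,Y), summed over the non-zero cells:
H(X,Y) = -[(55/256)·log₂(55/256) + (5/128)·log₂(5/128) + (15/256)·log₂(15/256) + (33/128)·log₂(33/128) + (3/64)·log₂(3/64) + (9/128)·log₂(9/128) + (55/256)·log₂(55/256) + (5/128)·log₂(5/128) + (15/256)·log₂(15/256)]
  = 0.4767 + 0.1827 + 0.2398 + 0.5042 + 0.2070 + 0.2693 + 0.4767 + 0.1827 + 0.2398
  = 2.7789 bits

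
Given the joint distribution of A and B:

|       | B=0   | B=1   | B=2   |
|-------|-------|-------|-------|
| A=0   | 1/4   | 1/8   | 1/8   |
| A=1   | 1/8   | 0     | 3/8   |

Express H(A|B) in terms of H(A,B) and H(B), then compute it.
H(A|B) = H(A,B) - H(B)

Marginal P(B) (column sums):
  P(B=0) = 1/4 + 1/8 = 3/8
  P(B=1) = 1/8 + 0 = 1/8
  P(B=2) = 1/8 + 3/8 = 1/2

H(A,B) = -[(1/4)·log₂(1/4) + (1/8)·log₂(1/8) + (1/8)·log₂(1/8) + (1/8)·log₂(1/8) + (3/8)·log₂(3/8)]
  = 0.5000 + 0.3750 + 0.3750 + 0.3750 + 0.5306
  = 2.1556 bits
H(B) = -[(3/8)·log₂(3/8) + (1/8)·log₂(1/8) + (1/2)·log₂(1/2)]
  = 0.5306 + 0.3750 + 0.5000
  = 1.4056 bits

H(A|B) = 2.1556 - 1.4056 = 0.7500 bits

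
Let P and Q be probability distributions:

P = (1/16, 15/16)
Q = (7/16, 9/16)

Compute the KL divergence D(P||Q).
D(P||Q) = Σ P(i) log₂(P(i)/Q(i))
  i=0: (1/16) × log₂((1/16)/(7/16)) = (1/16) × log₂(1/7) = -0.1755
  i=1: (15/16) × log₂((15/16)/(9/16)) = (15/16) × log₂(5/3) = 0.6909
D(P||Q) = -0.1755 + 0.6909
  = 0.5154 bits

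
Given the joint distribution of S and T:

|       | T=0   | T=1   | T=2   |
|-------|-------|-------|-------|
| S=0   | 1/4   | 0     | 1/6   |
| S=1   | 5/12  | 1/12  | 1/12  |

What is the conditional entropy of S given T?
Marginal P(T) (column sums):
  P(T=0) = 1/4 + 5/12 = 2/3
  P(T=1) = 0 + 1/12 = 1/12
  P(T=2) = 1/6 + 1/12 = 1/4

H(S|T) = -Σ P(S,T)·log₂ P(S|T), where P(S|T) = P(S,T) / P(T)
  (cells with P(S,T) = 0 contribute 0)
  (S=0,T=0): P(S|T) = (1/4)/(2/3) = 3/8;  -(1/4)·log₂(3/8) = 0.3538
  (S=0,T=2): P(S|T) = (1/6)/(1/4) = 2/3;  -(1/6)·log₂(2/3) = 0.0975
  (S=1,T=0): P(S|T) = (5/12)/(2/3) = 5/8;  -(5/12)·log₂(5/8) = 0.2825
  (S=1,T=1): P(S|T) = (1/12)/(1/12) = 1;  -(1/12)·log₂(1) = 0.0000
  (S=1,T=2): P(S|T) = (1/12)/(1/4) = 1/3;  -(1/12)·log₂(1/3) = 0.1321
H(S|T) = 0.3538 + 0.0975 + 0.2825 + 0.0000 + 0.1321
  = 0.8659 bits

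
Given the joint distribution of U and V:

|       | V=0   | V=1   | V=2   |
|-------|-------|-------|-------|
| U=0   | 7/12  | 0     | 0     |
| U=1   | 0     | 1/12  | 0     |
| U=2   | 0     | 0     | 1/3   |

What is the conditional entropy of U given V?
Marginal P(V) (column sums):
  P(V=0) = 7/12 + 0 + 0 = 7/12
  P(V=1) = 0 + 1/12 + 0 = 1/12
  P(V=2) = 0 + 0 + 1/3 = 1/3

H(U|V) = -Σ P(U,V)·log₂ P(U|V), where P(U|V) = P(U,V) / P(V)
  (cells with P(U,V) = 0 contribute 0)
  (U=0,V=0): P(U|V) = (7/12)/(7/12) = 1;  -(7/12)·log₂(1) = 0.0000
  (U=1,V=1): P(U|V) = (1/12)/(1/12) = 1;  -(1/12)·log₂(1) = 0.0000
  (U=2,V=2): P(U|V) = (1/3)/(1/3) = 1;  -(1/3)·log₂(1) = 0.0000
H(U|V) = 0.0000 + 0.0000 + 0.0000
  = 0.0000 bits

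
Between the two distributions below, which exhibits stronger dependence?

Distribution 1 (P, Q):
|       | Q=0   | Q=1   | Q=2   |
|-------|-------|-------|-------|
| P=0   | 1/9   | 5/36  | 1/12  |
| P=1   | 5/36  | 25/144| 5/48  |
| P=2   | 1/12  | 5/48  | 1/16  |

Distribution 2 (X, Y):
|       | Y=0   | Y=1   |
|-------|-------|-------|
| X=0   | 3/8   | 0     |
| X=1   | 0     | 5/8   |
Distribution 1 (P, Q):
Marginal P(P) (row sums):
  P(P=0) = 1/9 + 5/36 + 1/12 = 1/3
  P(P=1) = 5/36 + 25/144 + 5/48 = 5/12
  P(P=2) = 1/12 + 5/48 + 1/16 = 1/4
Marginal P(Q) (column sums):
  P(Q=0) = 1/9 + 5/36 + 1/12 = 1/3
  P(Q=1) = 5/36 + 25/144 + 5/48 = 5/12
  P(Q=2) = 1/12 + 5/48 + 1/16 = 1/4

H(P) = -[(1/3)·log₂(1/3) + (5/12)·log₂(5/12) + (1/4)·log₂(1/4)]
  = 0.5283 + 0.5263 + 0.5000
  = 1.5546 bits
H(Q) = -[(1/3)·log₂(1/3) + (5/12)·log₂(5/12) + (1/4)·log₂(1/4)]
  = 0.5283 + 0.5263 + 0.5000
  = 1.5546 bits
H(P,Q) = -[(1/9)·log₂(1/9) + (5/36)·log₂(5/36) + (1/12)·log₂(1/12) + (5/36)·log₂(5/36) + (25/144)·log₂(25/144) + (5/48)·log₂(5/48) + (1/12)·log₂(1/12) + (5/48)·log₂(5/48) + (1/16)·log₂(1/16)]
  = 0.3522 + 0.3956 + 0.2987 + 0.3956 + 0.4386 + 0.3399 + 0.2987 + 0.3399 + 0.2500
  = 3.1092 bits

I(P;Q) = H(P) + H(Q) - H(P,Q)
  = 1.5546 + 1.5546 - 3.1092
  = 0.0000 bits

Distribution 2 (X, Y):
Marginal P(X) (row sums):
  P(X=0) = 3/8 + 0 = 3/8
  P(X=1) = 0 + 5/8 = 5/8
Marginal P(Y) (column sums):
  P(Y=0) = 3/8 + 0 = 3/8
  P(Y=1) = 0 + 5/8 = 5/8

H(X) = -[(3/8)·log₂(3/8) + (5/8)·log₂(5/8)]
  = 0.5306 + 0.4238
  = 0.9544 bits
H(Y) = -[(3/8)·log₂(3/8) + (5/8)·log₂(5/8)]
  = 0.5306 + 0.4238
  = 0.9544 bits
H(X,Y) = -[(3/8)·log₂(3/8) + (5/8)·log₂(5/8)]
  = 0.5306 + 0.4238
  = 0.9544 bits

I(X;Y) = H(X) + H(Y) - H(X,Y)
  = 0.9544 + 0.9544 - 0.9544
  = 0.9544 bits

I(X;Y) = 0.9544 bits > I(P;Q) = 0.0000 bits, so (X, Y) has the higher mutual information (stronger dependence).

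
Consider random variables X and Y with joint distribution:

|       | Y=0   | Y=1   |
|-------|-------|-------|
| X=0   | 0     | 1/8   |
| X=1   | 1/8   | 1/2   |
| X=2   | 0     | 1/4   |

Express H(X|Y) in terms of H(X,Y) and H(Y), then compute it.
H(X|Y) = H(X,Y) - H(Y)

Marginal P(Y) (column sums):
  P(Y=0) = 0 + 1/8 + 0 = 1/8
  P(Y=1) = 1/8 + 1/2 + 1/4 = 7/8

H(X,Y) = -[(1/8)·log₂(1/8) + (1/8)·log₂(1/8) + (1/2)·log₂(1/2) + (1/4)·log₂(1/4)]
  = 0.3750 + 0.3750 + 0.5000 + 0.5000
  = 1.7500 bits
H(Y) = -[(1/8)·log₂(1/8) + (7/8)·log₂(7/8)]
  = 0.3750 + 0.1686
  = 0.5436 bits

H(X|Y) = 1.7500 - 0.5436 = 1.2064 bits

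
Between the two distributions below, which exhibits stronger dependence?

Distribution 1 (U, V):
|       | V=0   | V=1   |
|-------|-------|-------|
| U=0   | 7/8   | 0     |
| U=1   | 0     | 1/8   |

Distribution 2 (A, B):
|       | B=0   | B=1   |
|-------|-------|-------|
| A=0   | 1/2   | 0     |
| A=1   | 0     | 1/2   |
Distribution 1 (U, V):
Marginal P(U) (row sums):
  P(U=0) = 7/8 + 0 = 7/8
  P(U=1) = 0 + 1/8 = 1/8
Marginal P(V) (column sums):
  P(V=0) = 7/8 + 0 = 7/8
  P(V=1) = 0 + 1/8 = 1/8

H(U) = -[(7/8)·log₂(7/8) + (1/8)·log₂(1/8)]
  = 0.1686 + 0.3750
  = 0.5436 bits
H(V) = -[(7/8)·log₂(7/8) + (1/8)·log₂(1/8)]
  = 0.1686 + 0.3750
  = 0.5436 bits
H(U,V) = -[(7/8)·log₂(7/8) + (1/8)·log₂(1/8)]
  = 0.1686 + 0.3750
  = 0.5436 bits

I(U;V) = H(U) + H(V) - H(U,V)
  = 0.5436 + 0.5436 - 0.5436
  = 0.5436 bits

Distribution 2 (A, B):
Marginal P(A) (row sums):
  P(A=0) = 1/2 + 0 = 1/2
  P(A=1) = 0 + 1/2 = 1/2
Marginal P(B) (column sums):
  P(B=0) = 1/2 + 0 = 1/2
  P(B=1) = 0 + 1/2 = 1/2

H(A) = -[(1/2)·log₂(1/2) + (1/2)·log₂(1/2)]
  = 0.5000 + 0.5000
  = 1.0000 bits
H(B) = -[(1/2)·log₂(1/2) + (1/2)·log₂(1/2)]
  = 0.5000 + 0.5000
  = 1.0000 bits
H(A,B) = -[(1/2)·log₂(1/2) + (1/2)·log₂(1/2)]
  = 0.5000 + 0.5000
  = 1.0000 bits

I(A;B) = H(A) + H(B) - H(A,B)
  = 1.0000 + 1.0000 - 1.0000
  = 1.0000 bits

I(A;B) = 1.0000 bits > I(U;V) = 0.5436 bits, so (A, B) has the higher mutual information (stronger dependence).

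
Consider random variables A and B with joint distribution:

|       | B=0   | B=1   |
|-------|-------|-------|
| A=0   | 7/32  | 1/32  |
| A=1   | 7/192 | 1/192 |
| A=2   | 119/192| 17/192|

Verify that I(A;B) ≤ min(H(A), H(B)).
Marginal P(A) (row sums):
  P(A=0) = 7/32 + 1/32 = 1/4
  P(A=1) = 7/192 + 1/192 = 1/24
  P(A=2) = 119/192 + 17/192 = 17/24
Marginal P(B) (column sums):
  P(B=0) = 7/32 + 7/192 + 119/192 = 7/8
  P(B=1) = 1/32 + 1/192 + 17/192 = 1/8

H(A) = -[(1/4)·log₂(1/4) + (1/24)·log₂(1/24) + (17/24)·log₂(17/24)]
  = 0.5000 + 0.1910 + 0.3524
  = 1.0434 bits
H(B) = -[(7/8)·log₂(7/8) + (1/8)·log₂(1/8)]
  = 0.1686 + 0.3750
  = 0.5436 bits
H(A,B) = -[(7/32)·log₂(7/32) + (1/32)·log₂(1/32) + (7/192)·log₂(7/192) + (1/192)·log₂(1/192) + (119/192)·log₂(119/192) + (17/192)·log₂(17/192)]
  = 0.4796 + 0.1563 + 0.1742 + 0.0395 + 0.4277 + 0.3097
  = 1.5870 bits

I(A;B) = H(A) + H(B) - H(A,B)
  = 1.0434 + 0.5436 - 1.5870
  = 0.0000 bits

min(H(A), H(B)) = min(1.0434, 0.5436) = 0.5436 bits
Since 0.0000 ≤ 0.5436, the bound is satisfied ✓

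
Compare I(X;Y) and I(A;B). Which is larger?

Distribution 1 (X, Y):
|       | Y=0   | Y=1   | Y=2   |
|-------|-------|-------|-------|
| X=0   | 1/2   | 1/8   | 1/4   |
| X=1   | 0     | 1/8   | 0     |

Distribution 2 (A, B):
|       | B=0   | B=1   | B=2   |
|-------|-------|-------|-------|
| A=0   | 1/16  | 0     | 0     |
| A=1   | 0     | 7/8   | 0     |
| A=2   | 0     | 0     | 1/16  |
Distribution 1 (X, Y):
Marginal P(X) (row sums):
  P(X=0) = 1/2 + 1/8 + 1/4 = 7/8
  P(X=1) = 0 + 1/8 + 0 = 1/8
Marginal P(Y) (column sums):
  P(Y=0) = 1/2 + 0 = 1/2
  P(Y=1) = 1/8 + 1/8 = 1/4
  P(Y=2) = 1/4 + 0 = 1/4

H(X) = -[(7/8)·log₂(7/8) + (1/8)·log₂(1/8)]
  = 0.1686 + 0.3750
  = 0.5436 bits
H(Y) = -[(1/2)·log₂(1/2) + (1/4)·log₂(1/4) + (1/4)·log₂(1/4)]
  = 0.5000 + 0.5000 + 0.5000
  = 1.5000 bits
H(X,Y) = -[(1/2)·log₂(1/2) + (1/8)·log₂(1/8) + (1/4)·log₂(1/4) + (1/8)·log₂(1/8)]
  = 0.5000 + 0.3750 + 0.5000 + 0.3750
  = 1.7500 bits

I(X;Y) = H(X) + H(Y) - H(X,Y)
  = 0.5436 + 1.5000 - 1.7500
  = 0.2936 bits

Distribution 2 (A, B):
Marginal P(A) (row sums):
  P(A=0) = 1/16 + 0 + 0 = 1/16
  P(A=1) = 0 + 7/8 + 0 = 7/8
  P(A=2) = 0 + 0 + 1/16 = 1/16
Marginal P(B) (column sums):
  P(B=0) = 1/16 + 0 + 0 = 1/16
  P(B=1) = 0 + 7/8 + 0 = 7/8
  P(B=2) = 0 + 0 + 1/16 = 1/16

H(A) = -[(1/16)·log₂(1/16) + (7/8)·log₂(7/8) + (1/16)·log₂(1/16)]
  = 0.2500 + 0.1686 + 0.2500
  = 0.6686 bits
H(B) = -[(1/16)·log₂(1/16) + (7/8)·log₂(7/8) + (1/16)·log₂(1/16)]
  = 0.2500 + 0.1686 + 0.2500
  = 0.6686 bits
H(A,B) = -[(1/16)·log₂(1/16) + (7/8)·log₂(7/8) + (1/16)·log₂(1/16)]
  = 0.2500 + 0.1686 + 0.2500
  = 0.6686 bits

I(A;B) = H(A) + H(B) - H(A,B)
  = 0.6686 + 0.6686 - 0.6686
  = 0.6686 bits

I(A;B) = 0.6686 bits > I(X;Y) = 0.2936 bits, so (A, B) has the higher mutual information (stronger dependence).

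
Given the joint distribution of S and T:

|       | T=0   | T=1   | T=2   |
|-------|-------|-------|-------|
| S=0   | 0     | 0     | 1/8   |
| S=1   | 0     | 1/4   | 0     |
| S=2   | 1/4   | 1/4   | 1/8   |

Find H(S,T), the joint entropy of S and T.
H(S,T) = -Σ P(S,T) log₂ P(S,T), summed over the non-zero cells:
H(S,T) = -[(1/8)·log₂(1/8) + (1/4)·log₂(1/4) + (1/4)·log₂(1/4) + (1/4)·log₂(1/4) + (1/8)·log₂(1/8)]
  = 0.3750 + 0.5000 + 0.5000 + 0.5000 + 0.3750
  = 2.2500 bits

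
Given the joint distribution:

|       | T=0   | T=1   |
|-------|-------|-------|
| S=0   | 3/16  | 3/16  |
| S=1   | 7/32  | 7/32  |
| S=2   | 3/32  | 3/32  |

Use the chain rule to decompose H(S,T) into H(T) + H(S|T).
By the chain rule: H(S,T) = H(T) + H(S|T)

Marginal P(T) (column sums):
  P(T=0) = 3/16 + 7/32 + 3/32 = 1/2
  P(T=1) = 3/16 + 7/32 + 3/32 = 1/2
H(T) = -[(1/2)·log₂(1/2) + (1/2)·log₂(1/2)]
  = 0.5000 + 0.5000
  = 1.0000 bits
H(S|T) = -Σ P(S,T)·log₂ P(S|T), where P(S|T) = P(S,T) / P(T)
  (S=0,T=0): P(S|T) = (3/16)/(1/2) = 3/8;  -(3/16)·log₂(3/8) = 0.2653
  (S=0,T=1): P(S|T) = (3/16)/(1/2) = 3/8;  -(3/16)·log₂(3/8) = 0.2653
  (S=1,T=0): P(S|T) = (7/32)/(1/2) = 7/16;  -(7/32)·log₂(7/16) = 0.2609
  (S=1,T=1): P(S|T) = (7/32)/(1/2) = 7/16;  -(7/32)·log₂(7/16) = 0.2609
  (S=2,T=0): P(S|T) = (3/32)/(1/2) = 3/16;  -(3/32)·log₂(3/16) = 0.2264
  (S=2,T=1): P(S|T) = (3/32)/(1/2) = 3/16;  -(3/32)·log₂(3/16) = 0.2264
H(S|T) = 0.2653 + 0.2653 + 0.2609 + 0.2609 + 0.2264 + 0.2264
  = 1.5052 bits

H(S,T) = H(T) + H(S|T) = 1.0000 + 1.5052 = 2.5052 bits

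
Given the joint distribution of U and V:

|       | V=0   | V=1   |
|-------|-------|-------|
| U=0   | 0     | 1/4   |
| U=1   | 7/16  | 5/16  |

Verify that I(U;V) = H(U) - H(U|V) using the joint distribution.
Left side, from I(U;V) = H(U) + H(V) - H(U,V):
Marginal P(U) (row sums):
  P(U=0) = 0 + 1/4 = 1/4
  P(U=1) = 7/16 + 5/16 = 3/4
Marginal P(V) (column sums):
  P(V=0) = 0 + 7/16 = 7/16
  P(V=1) = 1/4 + 5/16 = 9/16

H(U) = -[(1/4)·log₂(1/4) + (3/4)·log₂(3/4)]
  = 0.5000 + 0.3113
  = 0.8113 bits
H(V) = -[(7/16)·log₂(7/16) + (9/16)·log₂(9/16)]
  = 0.5218 + 0.4669
  = 0.9887 bits
H(U,V) = -[(1/4)·log₂(1/4) + (7/16)·log₂(7/16) + (5/16)·log₂(5/16)]
  = 0.5000 + 0.5218 + 0.5244
  = 1.5462 bits

I(U;V) = H(U) + H(V) - H(U,V)
  = 0.8113 + 0.9887 - 1.5462
  = 0.2538 bits

Right side, with H(U|V) computed directly from the conditional probabilities:
H(U|V) = -Σ P(U,V)·log₂ P(U|V), where P(U|V) = P(U,V) / P(V)
  (cells with P(U,V) = 0 contribute 0)
  (U=0,V=1): P(U|V) = (1/4)/(9/16) = 4/9;  -(1/4)·log₂(4/9) = 0.2925
  (U=1,V=0): P(U|V) = (7/16)/(7/16) = 1;  -(7/16)·log₂(1) = 0.0000
  (U=1,V=1): P(U|V) = (5/16)/(9/16) = 5/9;  -(5/16)·log₂(5/9) = 0.2650
H(U|V) = 0.2925 + 0.0000 + 0.2650
  = 0.5575 bits
H(U) - H(U|V) = 0.8113 - 0.5575 = 0.2538 bits

Both sides equal 0.2538 bits, so I(U;V) = H(U) - H(U|V) ✓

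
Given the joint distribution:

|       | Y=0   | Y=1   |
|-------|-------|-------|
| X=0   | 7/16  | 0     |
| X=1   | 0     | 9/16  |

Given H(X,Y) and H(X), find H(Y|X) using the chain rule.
From the chain rule: H(X,Y) = H(X) + H(Y|X)
Therefore: H(Y|X) = H(X,Y) - H(X)

H(X,Y) = -[(7/16)·log₂(7/16) + (9/16)·log₂(9/16)]
  = 0.5218 + 0.4669
  = 0.9887 bits
Marginal P(X) (row sums):
  P(X=0) = 7/16 + 0 = 7/16
  P(X=1) = 0 + 9/16 = 9/16
H(X) = -[(7/16)·log₂(7/16) + (9/16)·log₂(9/16)]
  = 0.5218 + 0.4669
  = 0.9887 bits

H(Y|X) = 0.9887 - 0.9887 = 0.0000 bits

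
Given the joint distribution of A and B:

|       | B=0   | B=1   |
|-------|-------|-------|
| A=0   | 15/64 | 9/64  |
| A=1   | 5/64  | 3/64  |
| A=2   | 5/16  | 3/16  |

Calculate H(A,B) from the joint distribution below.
H(A,B) = -Σ P(A,B) log₂ P(A,B), summed over the non-zero cells:
H(A,B) = -[(15/64)·log₂(15/64) + (9/64)·log₂(9/64) + (5/64)·log₂(5/64) + (3/64)·log₂(3/64) + (5/16)·log₂(5/16) + (3/16)·log₂(3/16)]
  = 0.4906 + 0.3980 + 0.2873 + 0.2070 + 0.5244 + 0.4528
  = 2.3601 bits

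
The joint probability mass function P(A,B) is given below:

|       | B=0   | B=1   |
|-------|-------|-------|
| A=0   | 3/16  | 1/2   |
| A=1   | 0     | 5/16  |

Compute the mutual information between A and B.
Marginal P(A) (row sums):
  P(A=0) = 3/16 + 1/2 = 11/16
  P(A=1) = 0 + 5/16 = 5/16
Marginal P(B) (column sums):
  P(B=0) = 3/16 + 0 = 3/16
  P(B=1) = 1/2 + 5/16 = 13/16

H(A) = -[(11/16)·log₂(11/16) + (5/16)·log₂(5/16)]
  = 0.3716 + 0.5244
  = 0.8960 bits
H(B) = -[(3/16)·log₂(3/16) + (13/16)·log₂(13/16)]
  = 0.4528 + 0.2434
  = 0.6962 bits
H(A,B) = -[(3/16)·log₂(3/16) + (1/2)·log₂(1/2) + (5/16)·log₂(5/16)]
  = 0.4528 + 0.5000 + 0.5244
  = 1.4772 bits

I(A;B) = H(A) + H(B) - H(A,B)
  = 0.8960 + 0.6962 - 1.4772
  = 0.1150 bits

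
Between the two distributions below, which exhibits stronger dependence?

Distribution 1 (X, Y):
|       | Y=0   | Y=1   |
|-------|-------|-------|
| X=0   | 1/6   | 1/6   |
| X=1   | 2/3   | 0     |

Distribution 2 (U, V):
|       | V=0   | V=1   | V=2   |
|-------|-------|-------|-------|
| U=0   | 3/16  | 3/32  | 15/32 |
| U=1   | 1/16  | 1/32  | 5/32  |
Distribution 1 (X, Y):
Marginal P(X) (row sums):
  P(X=0) = 1/6 + 1/6 = 1/3
  P(X=1) = 2/3 + 0 = 2/3
Marginal P(Y) (column sums):
  P(Y=0) = 1/6 + 2/3 = 5/6
  P(Y=1) = 1/6 + 0 = 1/6

H(X) = -[(1/3)·log₂(1/3) + (2/3)·log₂(2/3)]
  = 0.5283 + 0.3900
  = 0.9183 bits
H(Y) = -[(5/6)·log₂(5/6) + (1/6)·log₂(1/6)]
  = 0.2192 + 0.4308
  = 0.6500 bits
H(X,Y) = -[(1/6)·log₂(1/6) + (1/6)·log₂(1/6) + (2/3)·log₂(2/3)]
  = 0.4308 + 0.4308 + 0.3900
  = 1.2516 bits

I(X;Y) = H(X) + H(Y) - H(X,Y)
  = 0.9183 + 0.6500 - 1.2516
  = 0.3167 bits

Distribution 2 (U, V):
Marginal P(U) (row sums):
  P(U=0) = 3/16 + 3/32 + 15/32 = 3/4
  P(U=1) = 1/16 + 1/32 + 5/32 = 1/4
Marginal P(V) (column sums):
  P(V=0) = 3/16 + 1/16 = 1/4
  P(V=1) = 3/32 + 1/32 = 1/8
  P(V=2) = 15/32 + 5/32 = 5/8

H(U) = -[(3/4)·log₂(3/4) + (1/4)·log₂(1/4)]
  = 0.3113 + 0.5000
  = 0.8113 bits
H(V) = -[(1/4)·log₂(1/4) + (1/8)·log₂(1/8) + (5/8)·log₂(5/8)]
  = 0.5000 + 0.3750 + 0.4238
  = 1.2988 bits
H(U,V) = -[(3/16)·log₂(3/16) + (3/32)·log₂(3/32) + (15/32)·log₂(15/32) + (1/16)·log₂(1/16) + (1/32)·log₂(1/32) + (5/32)·log₂(5/32)]
  = 0.4528 + 0.3202 + 0.5124 + 0.2500 + 0.1563 + 0.4184
  = 2.1101 bits

I(U;V) = H(U) + H(V) - H(U,V)
  = 0.8113 + 1.2988 - 2.1101
  = 0.0000 bits

I(X;Y) = 0.3167 bits > I(U;V) = 0.0000 bits, so (X, Y) has the higher mutual information (stronger dependence).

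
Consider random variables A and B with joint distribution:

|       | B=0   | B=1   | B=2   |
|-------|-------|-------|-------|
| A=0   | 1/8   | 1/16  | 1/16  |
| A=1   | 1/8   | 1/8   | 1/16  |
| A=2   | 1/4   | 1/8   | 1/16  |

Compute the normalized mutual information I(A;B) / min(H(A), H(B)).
Marginal P(A) (row sums):
  P(A=0) = 1/8 + 1/16 + 1/16 = 1/4
  P(A=1) = 1/8 + 1/8 + 1/16 = 5/16
  P(A=2) = 1/4 + 1/8 + 1/16 = 7/16
Marginal P(B) (column sums):
  P(B=0) = 1/8 + 1/8 + 1/4 = 1/2
  P(B=1) = 1/16 + 1/8 + 1/8 = 5/16
  P(B=2) = 1/16 + 1/16 + 1/16 = 3/16

H(A) = -[(1/4)·log₂(1/4) + (5/16)·log₂(5/16) + (7/16)·log₂(7/16)]
  = 0.5000 + 0.5244 + 0.5218
  = 1.5462 bits
H(B) = -[(1/2)·log₂(1/2) + (5/16)·log₂(5/16) + (3/16)·log₂(3/16)]
  = 0.5000 + 0.5244 + 0.4528
  = 1.4772 bits
H(A,B) = -[(1/8)·log₂(1/8) + (1/16)·log₂(1/16) + (1/16)·log₂(1/16) + (1/8)·log₂(1/8) + (1/8)·log₂(1/8) + (1/16)·log₂(1/16) + (1/4)·log₂(1/4) + (1/8)·log₂(1/8) + (1/16)·log₂(1/16)]
  = 0.3750 + 0.2500 + 0.2500 + 0.3750 + 0.3750 + 0.2500 + 0.5000 + 0.3750 + 0.2500
  = 3.0000 bits

I(A;B) = H(A) + H(B) - H(A,B)
  = 1.5462 + 1.4772 - 3.0000
  = 0.0234 bits

min(H(A), H(B)) = min(1.5462, 1.4772) = 1.4772 bits
Normalized MI = 0.0234 / 1.4772 = 0.0158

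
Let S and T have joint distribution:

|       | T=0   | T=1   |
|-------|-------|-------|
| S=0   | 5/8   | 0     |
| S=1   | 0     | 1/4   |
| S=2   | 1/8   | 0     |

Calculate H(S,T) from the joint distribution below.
H(S,T) = -Σ P(S,T) log₂ P(S,T), summed over the non-zero cells:
H(S,T) = -[(5/8)·log₂(5/8) + (1/4)·log₂(1/4) + (1/8)·log₂(1/8)]
  = 0.4238 + 0.5000 + 0.3750
  = 1.2988 bits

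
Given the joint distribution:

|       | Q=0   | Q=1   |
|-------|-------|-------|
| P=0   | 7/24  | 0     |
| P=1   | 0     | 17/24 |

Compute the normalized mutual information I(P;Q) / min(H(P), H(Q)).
Marginal P(P) (row sums):
  P(P=0) = 7/24 + 0 = 7/24
  P(P=1) = 0 + 17/24 = 17/24
Marginal P(Q) (column sums):
  P(Q=0) = 7/24 + 0 = 7/24
  P(Q=1) = 0 + 17/24 = 17/24

H(P) = -[(7/24)·log₂(7/24) + (17/24)·log₂(17/24)]
  = 0.5185 + 0.3524
  = 0.8709 bits
H(Q) = -[(7/24)·log₂(7/24) + (17/24)·log₂(17/24)]
  = 0.5185 + 0.3524
  = 0.8709 bits
H(P,Q) = -[(7/24)·log₂(7/24) + (17/24)·log₂(17/24)]
  = 0.5185 + 0.3524
  = 0.8709 bits

I(P;Q) = H(P) + H(Q) - H(P,Q)
  = 0.8709 + 0.8709 - 0.8709
  = 0.8709 bits

min(H(P), H(Q)) = min(0.8709, 0.8709) = 0.8709 bits
Normalized MI = 0.8709 / 0.8709 = 1.0000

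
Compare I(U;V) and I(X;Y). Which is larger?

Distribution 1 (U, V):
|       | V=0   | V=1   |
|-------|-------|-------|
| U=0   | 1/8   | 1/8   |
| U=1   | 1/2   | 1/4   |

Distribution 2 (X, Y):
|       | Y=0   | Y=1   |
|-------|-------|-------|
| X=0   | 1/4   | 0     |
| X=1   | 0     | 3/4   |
Distribution 1 (U, V):
Marginal P(U) (row sums):
  P(U=0) = 1/8 + 1/8 = 1/4
  P(U=1) = 1/2 + 1/4 = 3/4
Marginal P(V) (column sums):
  P(V=0) = 1/8 + 1/2 = 5/8
  P(V=1) = 1/8 + 1/4 = 3/8

H(U) = -[(1/4)·log₂(1/4) + (3/4)·log₂(3/4)]
  = 0.5000 + 0.3113
  = 0.8113 bits
H(V) = -[(5/8)·log₂(5/8) + (3/8)·log₂(3/8)]
  = 0.4238 + 0.5306
  = 0.9544 bits
H(U,V) = -[(1/8)·log₂(1/8) + (1/8)·log₂(1/8) + (1/2)·log₂(1/2) + (1/4)·log₂(1/4)]
  = 0.3750 + 0.3750 + 0.5000 + 0.5000
  = 1.7500 bits

I(U;V) = H(U) + H(V) - H(U,V)
  = 0.8113 + 0.9544 - 1.7500
  = 0.0157 bits

Distribution 2 (X, Y):
Marginal P(X) (row sums):
  P(X=0) = 1/4 + 0 = 1/4
  P(X=1) = 0 + 3/4 = 3/4
Marginal P(Y) (column sums):
  P(Y=0) = 1/4 + 0 = 1/4
  P(Y=1) = 0 + 3/4 = 3/4

H(X) = -[(1/4)·log₂(1/4) + (3/4)·log₂(3/4)]
  = 0.5000 + 0.3113
  = 0.8113 bits
H(Y) = -[(1/4)·log₂(1/4) + (3/4)·log₂(3/4)]
  = 0.5000 + 0.3113
  = 0.8113 bits
H(X,Y) = -[(1/4)·log₂(1/4) + (3/4)·log₂(3/4)]
  = 0.5000 + 0.3113
  = 0.8113 bits

I(X;Y) = H(X) + H(Y) - H(X,Y)
  = 0.8113 + 0.8113 - 0.8113
  = 0.8113 bits

I(X;Y) = 0.8113 bits > I(U;V) = 0.0157 bits, so (X, Y) has the higher mutual information (stronger dependence).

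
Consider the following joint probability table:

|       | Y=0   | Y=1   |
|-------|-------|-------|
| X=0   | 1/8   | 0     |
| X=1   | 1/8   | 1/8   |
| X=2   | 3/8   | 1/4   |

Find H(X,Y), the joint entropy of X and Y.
H(X,Y) = -Σ P(X,Y) log₂ P(X,Y), summed over the non-zero cells:
H(X,Y) = -[(1/8)·log₂(1/8) + (1/8)·log₂(1/8) + (1/8)·log₂(1/8) + (3/8)·log₂(3/8) + (1/4)·log₂(1/4)]
  = 0.3750 + 0.3750 + 0.3750 + 0.5306 + 0.5000
  = 2.1556 bits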